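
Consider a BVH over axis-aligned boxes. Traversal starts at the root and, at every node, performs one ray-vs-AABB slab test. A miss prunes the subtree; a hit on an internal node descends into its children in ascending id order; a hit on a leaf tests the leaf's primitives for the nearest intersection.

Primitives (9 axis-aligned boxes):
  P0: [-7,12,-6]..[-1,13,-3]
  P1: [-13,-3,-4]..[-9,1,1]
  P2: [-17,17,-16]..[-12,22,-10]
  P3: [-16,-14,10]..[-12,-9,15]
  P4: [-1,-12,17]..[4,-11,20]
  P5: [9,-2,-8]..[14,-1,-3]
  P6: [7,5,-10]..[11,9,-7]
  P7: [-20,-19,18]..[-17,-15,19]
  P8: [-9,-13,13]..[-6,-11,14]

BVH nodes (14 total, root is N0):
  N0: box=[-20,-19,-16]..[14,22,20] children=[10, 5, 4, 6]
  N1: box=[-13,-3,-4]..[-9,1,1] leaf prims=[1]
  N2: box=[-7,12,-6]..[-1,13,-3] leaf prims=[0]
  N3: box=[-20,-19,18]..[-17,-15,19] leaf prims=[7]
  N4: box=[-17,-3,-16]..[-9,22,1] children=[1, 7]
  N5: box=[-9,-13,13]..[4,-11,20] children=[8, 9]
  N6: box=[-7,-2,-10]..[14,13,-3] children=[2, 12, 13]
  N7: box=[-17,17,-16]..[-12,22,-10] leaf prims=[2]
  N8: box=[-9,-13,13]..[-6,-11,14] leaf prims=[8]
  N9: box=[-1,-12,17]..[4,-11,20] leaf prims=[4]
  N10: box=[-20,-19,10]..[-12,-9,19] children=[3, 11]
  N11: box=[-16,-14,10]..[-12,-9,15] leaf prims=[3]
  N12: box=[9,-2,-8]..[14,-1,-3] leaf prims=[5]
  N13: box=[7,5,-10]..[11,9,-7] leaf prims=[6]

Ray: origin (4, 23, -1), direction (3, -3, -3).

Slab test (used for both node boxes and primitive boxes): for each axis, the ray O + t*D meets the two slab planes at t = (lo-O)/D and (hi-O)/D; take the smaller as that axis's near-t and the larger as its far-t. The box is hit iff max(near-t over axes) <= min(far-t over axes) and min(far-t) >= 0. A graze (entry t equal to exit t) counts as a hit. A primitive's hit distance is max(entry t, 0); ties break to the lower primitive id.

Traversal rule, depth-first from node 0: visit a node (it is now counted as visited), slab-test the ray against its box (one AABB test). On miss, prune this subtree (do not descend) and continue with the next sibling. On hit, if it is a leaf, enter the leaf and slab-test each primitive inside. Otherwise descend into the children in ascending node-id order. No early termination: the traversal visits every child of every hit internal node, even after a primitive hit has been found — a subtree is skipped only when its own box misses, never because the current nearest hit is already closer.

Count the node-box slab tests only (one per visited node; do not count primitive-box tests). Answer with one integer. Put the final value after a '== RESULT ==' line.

Trace the traversal:
N0 x:[-8,10/3] y:[1/3,14] z:[-7,5] -> hit [1/3,10/3], descend [4, 5, 6, 10]
  N4 x:[-7,-13/3] y:[1/3,26/3] z:[-2/3,5] -> miss, prune
  N5 x:[-13/3,0] y:[34/3,12] z:[-7,-14/3] -> miss, prune
  N6 x:[-11/3,10/3] y:[10/3,25/3] z:[2/3,3] -> miss, prune
  N10 x:[-8,-16/3] y:[32/3,14] z:[-20/3,-11/3] -> miss, prune

order=[0, 4, 5, 6, 10]  |boxes|=5  |leaves|=0  hit=miss

== RESULT ==
5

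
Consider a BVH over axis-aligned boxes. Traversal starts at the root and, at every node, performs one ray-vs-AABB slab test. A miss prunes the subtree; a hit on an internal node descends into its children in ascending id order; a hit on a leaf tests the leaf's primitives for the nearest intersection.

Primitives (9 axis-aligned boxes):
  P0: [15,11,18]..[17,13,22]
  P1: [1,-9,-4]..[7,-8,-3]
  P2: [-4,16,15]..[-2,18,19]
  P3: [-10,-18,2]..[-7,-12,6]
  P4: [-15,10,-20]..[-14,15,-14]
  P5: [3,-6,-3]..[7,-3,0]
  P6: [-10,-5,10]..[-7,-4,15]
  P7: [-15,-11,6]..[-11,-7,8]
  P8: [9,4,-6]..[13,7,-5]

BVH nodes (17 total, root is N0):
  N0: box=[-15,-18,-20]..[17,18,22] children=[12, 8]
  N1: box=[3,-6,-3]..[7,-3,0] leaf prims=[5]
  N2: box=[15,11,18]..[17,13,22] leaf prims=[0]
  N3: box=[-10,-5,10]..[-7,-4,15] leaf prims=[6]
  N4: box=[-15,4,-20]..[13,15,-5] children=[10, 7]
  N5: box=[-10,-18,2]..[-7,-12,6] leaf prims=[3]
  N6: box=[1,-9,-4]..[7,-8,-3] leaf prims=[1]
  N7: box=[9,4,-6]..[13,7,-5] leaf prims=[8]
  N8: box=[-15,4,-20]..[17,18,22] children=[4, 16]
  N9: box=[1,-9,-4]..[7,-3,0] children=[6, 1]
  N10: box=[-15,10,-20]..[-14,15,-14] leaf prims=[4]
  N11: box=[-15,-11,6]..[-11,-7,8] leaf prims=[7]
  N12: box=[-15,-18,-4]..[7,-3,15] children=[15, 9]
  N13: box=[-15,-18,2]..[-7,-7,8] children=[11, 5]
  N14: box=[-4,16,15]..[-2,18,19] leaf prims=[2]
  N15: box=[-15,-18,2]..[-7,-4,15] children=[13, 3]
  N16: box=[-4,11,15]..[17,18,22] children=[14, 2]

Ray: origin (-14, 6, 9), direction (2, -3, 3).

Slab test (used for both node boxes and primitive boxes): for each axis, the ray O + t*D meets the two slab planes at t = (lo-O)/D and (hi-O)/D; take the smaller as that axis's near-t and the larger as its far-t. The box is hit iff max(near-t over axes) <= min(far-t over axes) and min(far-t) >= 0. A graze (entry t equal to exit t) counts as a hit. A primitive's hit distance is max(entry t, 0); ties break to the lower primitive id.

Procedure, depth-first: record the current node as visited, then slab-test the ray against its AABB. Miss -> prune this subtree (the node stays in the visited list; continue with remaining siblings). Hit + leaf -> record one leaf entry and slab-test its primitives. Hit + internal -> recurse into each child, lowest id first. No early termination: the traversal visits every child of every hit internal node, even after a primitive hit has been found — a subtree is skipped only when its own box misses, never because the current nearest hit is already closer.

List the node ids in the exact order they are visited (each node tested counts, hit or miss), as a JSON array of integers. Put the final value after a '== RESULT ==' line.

Walk:
N0 x:[-1/2,31/2] y:[-4,8] z:[-29/3,13/3] -> hit [-1/2,13/3], descend [8, 12]
  N8 x:[-1/2,31/2] y:[-4,2/3] z:[-29/3,13/3] -> hit [-1/2,2/3], descend [4, 16]
    N4 x:[-1/2,27/2] y:[-3,2/3] z:[-29/3,-14/3] -> miss, prune
    N16 x:[5,31/2] y:[-4,-5/3] z:[2,13/3] -> miss, prune
  N12 x:[-1/2,21/2] y:[3,8] z:[-13/3,2] -> miss, prune

Visited [0, 8, 4, 16, 12]. Tests: 5 box, 0 leaf. Nearest: miss.

== RESULT ==
[0, 8, 4, 16, 12]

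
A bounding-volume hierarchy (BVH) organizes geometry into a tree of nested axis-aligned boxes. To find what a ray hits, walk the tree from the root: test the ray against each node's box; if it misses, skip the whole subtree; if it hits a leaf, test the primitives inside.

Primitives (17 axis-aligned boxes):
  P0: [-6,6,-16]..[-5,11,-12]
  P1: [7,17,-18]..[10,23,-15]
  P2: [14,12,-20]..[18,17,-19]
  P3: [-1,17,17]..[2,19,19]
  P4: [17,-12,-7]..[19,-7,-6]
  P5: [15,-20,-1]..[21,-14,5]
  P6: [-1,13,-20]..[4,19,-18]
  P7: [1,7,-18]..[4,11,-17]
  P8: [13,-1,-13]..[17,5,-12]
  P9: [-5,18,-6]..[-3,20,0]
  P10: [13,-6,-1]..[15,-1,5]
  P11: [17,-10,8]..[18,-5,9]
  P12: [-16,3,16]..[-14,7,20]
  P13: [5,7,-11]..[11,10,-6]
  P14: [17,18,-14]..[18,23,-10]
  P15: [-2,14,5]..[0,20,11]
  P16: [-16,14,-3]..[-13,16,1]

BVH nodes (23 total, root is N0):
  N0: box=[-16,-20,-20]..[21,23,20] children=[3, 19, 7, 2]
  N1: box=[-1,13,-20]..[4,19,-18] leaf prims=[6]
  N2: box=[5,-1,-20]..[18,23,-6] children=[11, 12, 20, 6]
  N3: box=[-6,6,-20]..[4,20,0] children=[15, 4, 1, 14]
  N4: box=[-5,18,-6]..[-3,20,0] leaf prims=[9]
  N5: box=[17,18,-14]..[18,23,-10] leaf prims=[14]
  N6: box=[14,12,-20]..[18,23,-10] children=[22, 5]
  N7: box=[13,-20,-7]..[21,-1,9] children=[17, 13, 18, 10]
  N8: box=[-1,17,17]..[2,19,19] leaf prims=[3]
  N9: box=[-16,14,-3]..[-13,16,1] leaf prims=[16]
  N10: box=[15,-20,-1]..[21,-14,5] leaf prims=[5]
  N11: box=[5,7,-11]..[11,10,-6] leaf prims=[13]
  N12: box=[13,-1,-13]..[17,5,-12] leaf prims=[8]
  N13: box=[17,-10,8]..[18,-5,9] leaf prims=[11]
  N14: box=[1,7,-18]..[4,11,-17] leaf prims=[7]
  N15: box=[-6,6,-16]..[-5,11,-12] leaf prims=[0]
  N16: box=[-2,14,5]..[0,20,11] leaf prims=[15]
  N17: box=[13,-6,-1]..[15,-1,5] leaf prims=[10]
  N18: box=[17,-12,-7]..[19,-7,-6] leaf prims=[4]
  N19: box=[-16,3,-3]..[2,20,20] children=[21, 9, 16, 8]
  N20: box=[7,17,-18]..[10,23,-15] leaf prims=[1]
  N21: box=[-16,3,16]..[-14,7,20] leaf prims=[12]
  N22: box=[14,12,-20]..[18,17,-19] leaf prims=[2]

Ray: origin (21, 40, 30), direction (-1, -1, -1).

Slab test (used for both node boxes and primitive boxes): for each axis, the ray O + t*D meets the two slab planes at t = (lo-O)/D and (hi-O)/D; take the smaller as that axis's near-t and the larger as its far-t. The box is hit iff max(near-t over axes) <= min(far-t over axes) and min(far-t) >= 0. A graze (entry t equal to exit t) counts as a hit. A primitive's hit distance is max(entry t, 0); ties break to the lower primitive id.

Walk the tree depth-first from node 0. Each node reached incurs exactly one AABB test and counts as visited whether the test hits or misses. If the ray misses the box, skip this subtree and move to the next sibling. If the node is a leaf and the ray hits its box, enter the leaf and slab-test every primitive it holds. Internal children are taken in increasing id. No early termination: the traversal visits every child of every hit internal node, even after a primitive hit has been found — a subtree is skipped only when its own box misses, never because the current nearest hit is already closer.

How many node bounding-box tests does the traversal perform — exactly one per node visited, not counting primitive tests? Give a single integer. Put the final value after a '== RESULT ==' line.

Walk:
N0 x:[0,37] y:[17,60] z:[10,50] -> hit [17,37], descend [2, 3, 7, 19]
  N2 x:[3,16] y:[17,41] z:[36,50] -> miss, prune
  N3 x:[17,27] y:[20,34] z:[30,50] -> miss, prune
  N7 x:[0,8] y:[41,60] z:[21,37] -> miss, prune
  N19 x:[19,37] y:[20,37] z:[10,33] -> hit [20,33], descend [8, 9, 16, 21]
    N8 x:[19,22] y:[21,23] z:[11,13] -> miss, prune
    N9 x:[34,37] y:[24,26] z:[29,33] -> miss, prune
    N16 x:[21,23] y:[20,26] z:[19,25] -> hit [21,23] leaf, test {P15@t=21}
    N21 x:[35,37] y:[33,37] z:[10,14] -> miss, prune

order=[0, 2, 3, 7, 19, 8, 9, 16, 21]  |boxes|=9  |leaves|=1  hit=P15

== RESULT ==
9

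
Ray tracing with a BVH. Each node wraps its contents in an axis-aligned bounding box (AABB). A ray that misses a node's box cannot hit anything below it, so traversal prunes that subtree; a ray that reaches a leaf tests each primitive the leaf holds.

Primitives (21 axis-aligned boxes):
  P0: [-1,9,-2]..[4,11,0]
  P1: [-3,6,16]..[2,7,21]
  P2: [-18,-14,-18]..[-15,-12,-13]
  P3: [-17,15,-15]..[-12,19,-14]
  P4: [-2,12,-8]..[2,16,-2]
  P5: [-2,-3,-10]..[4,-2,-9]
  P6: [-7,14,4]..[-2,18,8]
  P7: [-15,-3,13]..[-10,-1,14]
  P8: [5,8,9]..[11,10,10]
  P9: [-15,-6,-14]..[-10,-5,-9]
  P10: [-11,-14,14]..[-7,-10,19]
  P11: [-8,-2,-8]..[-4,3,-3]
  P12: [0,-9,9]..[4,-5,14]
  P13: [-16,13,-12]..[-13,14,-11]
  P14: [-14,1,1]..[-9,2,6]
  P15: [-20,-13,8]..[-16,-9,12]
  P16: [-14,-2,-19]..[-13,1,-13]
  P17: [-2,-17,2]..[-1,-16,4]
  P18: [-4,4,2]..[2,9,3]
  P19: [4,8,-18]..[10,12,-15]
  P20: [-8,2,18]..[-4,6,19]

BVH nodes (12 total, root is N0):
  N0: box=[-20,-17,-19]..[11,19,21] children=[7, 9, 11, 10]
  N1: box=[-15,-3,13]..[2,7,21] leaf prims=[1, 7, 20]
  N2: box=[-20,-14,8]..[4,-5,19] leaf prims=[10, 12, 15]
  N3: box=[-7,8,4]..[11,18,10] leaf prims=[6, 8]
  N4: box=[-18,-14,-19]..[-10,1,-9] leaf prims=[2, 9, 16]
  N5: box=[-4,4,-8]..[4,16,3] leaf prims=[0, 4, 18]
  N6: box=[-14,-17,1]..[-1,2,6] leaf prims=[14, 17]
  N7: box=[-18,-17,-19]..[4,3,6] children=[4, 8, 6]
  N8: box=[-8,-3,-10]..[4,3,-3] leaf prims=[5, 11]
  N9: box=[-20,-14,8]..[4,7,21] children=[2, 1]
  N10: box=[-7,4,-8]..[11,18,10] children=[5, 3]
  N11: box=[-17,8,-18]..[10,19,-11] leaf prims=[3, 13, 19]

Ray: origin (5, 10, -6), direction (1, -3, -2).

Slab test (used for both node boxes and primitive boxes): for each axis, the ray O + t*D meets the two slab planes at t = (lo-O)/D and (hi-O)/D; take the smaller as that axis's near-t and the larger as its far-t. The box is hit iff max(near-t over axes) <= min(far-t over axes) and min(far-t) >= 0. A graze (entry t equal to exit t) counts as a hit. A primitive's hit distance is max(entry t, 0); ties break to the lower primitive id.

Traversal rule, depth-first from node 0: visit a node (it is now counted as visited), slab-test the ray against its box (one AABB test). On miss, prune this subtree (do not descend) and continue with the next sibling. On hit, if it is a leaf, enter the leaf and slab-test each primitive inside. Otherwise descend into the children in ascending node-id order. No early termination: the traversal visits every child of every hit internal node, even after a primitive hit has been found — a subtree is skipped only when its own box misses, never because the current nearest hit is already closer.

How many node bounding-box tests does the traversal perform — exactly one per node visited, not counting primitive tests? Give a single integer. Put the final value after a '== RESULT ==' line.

Trace the traversal:
N0 x:[-25,6] y:[-3,9] z:[-27/2,13/2] -> hit [-3,6], descend [7, 9, 10, 11]
  N7 x:[-23,-1] y:[7/3,9] z:[-6,13/2] -> miss, prune
  N9 x:[-25,-1] y:[1,8] z:[-27/2,-7] -> miss, prune
  N10 x:[-12,6] y:[-8/3,2] z:[-8,1] -> hit [-8/3,1], descend [3, 5]
    N3 x:[-12,6] y:[-8/3,2/3] z:[-8,-5] -> miss, prune
    N5 x:[-9,-1] y:[-2,2] z:[-9/2,1] -> miss, prune
  N11 x:[-22,5] y:[-3,2/3] z:[5/2,6] -> miss, prune

7 AABB tests over nodes [0, 7, 9, 10, 3, 5, 11]; 0 leaves entered; closest miss.

== RESULT ==
7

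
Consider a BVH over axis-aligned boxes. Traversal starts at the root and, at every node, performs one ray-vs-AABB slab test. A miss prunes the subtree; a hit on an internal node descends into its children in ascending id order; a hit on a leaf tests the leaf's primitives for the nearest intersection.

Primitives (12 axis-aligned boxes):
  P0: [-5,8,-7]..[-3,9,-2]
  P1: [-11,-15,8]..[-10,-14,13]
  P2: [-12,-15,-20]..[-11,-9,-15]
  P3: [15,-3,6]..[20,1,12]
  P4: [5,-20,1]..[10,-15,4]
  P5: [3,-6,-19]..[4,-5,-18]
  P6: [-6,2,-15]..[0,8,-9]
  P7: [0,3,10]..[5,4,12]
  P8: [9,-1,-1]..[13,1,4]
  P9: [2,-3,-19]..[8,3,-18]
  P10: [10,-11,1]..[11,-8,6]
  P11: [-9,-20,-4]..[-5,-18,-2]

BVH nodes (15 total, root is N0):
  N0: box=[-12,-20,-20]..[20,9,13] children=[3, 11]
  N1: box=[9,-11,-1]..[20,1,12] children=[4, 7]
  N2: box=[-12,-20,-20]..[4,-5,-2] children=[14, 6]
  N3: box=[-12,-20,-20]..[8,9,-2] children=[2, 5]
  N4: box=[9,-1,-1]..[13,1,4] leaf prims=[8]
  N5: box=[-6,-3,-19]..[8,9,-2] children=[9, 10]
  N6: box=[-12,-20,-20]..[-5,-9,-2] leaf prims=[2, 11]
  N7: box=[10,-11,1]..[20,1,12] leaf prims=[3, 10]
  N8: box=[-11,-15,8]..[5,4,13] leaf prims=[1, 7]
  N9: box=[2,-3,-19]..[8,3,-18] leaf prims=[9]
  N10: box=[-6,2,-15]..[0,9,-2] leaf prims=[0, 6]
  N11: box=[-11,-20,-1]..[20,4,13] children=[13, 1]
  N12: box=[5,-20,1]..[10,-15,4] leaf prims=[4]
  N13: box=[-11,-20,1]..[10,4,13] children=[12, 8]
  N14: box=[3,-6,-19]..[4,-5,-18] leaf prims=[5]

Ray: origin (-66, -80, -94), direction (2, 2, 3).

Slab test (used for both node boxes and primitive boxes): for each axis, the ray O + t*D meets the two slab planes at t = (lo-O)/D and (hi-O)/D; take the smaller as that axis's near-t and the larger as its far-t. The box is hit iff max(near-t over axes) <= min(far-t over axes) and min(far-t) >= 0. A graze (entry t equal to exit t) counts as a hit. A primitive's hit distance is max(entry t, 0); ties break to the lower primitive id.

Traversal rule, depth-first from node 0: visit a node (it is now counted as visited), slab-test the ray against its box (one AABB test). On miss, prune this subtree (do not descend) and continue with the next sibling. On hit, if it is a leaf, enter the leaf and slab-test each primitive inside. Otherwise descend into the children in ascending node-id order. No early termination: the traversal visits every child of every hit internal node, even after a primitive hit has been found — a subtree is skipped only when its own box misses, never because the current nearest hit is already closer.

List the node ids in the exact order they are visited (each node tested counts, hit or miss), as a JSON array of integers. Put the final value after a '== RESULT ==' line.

Trace the traversal:
N0 x:[27,43] y:[30,89/2] z:[74/3,107/3] -> hit [30,107/3], descend [3, 11]
  N3 x:[27,37] y:[30,89/2] z:[74/3,92/3] -> hit [30,92/3], descend [2, 5]
    N2 x:[27,35] y:[30,75/2] z:[74/3,92/3] -> hit [30,92/3], descend [6, 14]
      N6 x:[27,61/2] y:[30,71/2] z:[74/3,92/3] -> hit [30,61/2] leaf, test {P2(miss), P11@t=30}
      N14 x:[69/2,35] y:[37,75/2] z:[25,76/3] -> miss, prune
    N5 x:[30,37] y:[77/2,89/2] z:[25,92/3] -> miss, prune
  N11 x:[55/2,43] y:[30,42] z:[31,107/3] -> hit [31,107/3], descend [1, 13]
    N1 x:[75/2,43] y:[69/2,81/2] z:[31,106/3] -> miss, prune
    N13 x:[55/2,38] y:[30,42] z:[95/3,107/3] -> hit [95/3,107/3], descend [8, 12]
      N8 x:[55/2,71/2] y:[65/2,42] z:[34,107/3] -> hit [34,71/2] leaf, test {P1(miss), P7(miss)}
      N12 x:[71/2,38] y:[30,65/2] z:[95/3,98/3] -> miss, prune

Visited [0, 3, 2, 6, 14, 5, 11, 1, 13, 8, 12]. Tests: 11 box, 2 leaf. Nearest: P11.

== RESULT ==
[0, 3, 2, 6, 14, 5, 11, 1, 13, 8, 12]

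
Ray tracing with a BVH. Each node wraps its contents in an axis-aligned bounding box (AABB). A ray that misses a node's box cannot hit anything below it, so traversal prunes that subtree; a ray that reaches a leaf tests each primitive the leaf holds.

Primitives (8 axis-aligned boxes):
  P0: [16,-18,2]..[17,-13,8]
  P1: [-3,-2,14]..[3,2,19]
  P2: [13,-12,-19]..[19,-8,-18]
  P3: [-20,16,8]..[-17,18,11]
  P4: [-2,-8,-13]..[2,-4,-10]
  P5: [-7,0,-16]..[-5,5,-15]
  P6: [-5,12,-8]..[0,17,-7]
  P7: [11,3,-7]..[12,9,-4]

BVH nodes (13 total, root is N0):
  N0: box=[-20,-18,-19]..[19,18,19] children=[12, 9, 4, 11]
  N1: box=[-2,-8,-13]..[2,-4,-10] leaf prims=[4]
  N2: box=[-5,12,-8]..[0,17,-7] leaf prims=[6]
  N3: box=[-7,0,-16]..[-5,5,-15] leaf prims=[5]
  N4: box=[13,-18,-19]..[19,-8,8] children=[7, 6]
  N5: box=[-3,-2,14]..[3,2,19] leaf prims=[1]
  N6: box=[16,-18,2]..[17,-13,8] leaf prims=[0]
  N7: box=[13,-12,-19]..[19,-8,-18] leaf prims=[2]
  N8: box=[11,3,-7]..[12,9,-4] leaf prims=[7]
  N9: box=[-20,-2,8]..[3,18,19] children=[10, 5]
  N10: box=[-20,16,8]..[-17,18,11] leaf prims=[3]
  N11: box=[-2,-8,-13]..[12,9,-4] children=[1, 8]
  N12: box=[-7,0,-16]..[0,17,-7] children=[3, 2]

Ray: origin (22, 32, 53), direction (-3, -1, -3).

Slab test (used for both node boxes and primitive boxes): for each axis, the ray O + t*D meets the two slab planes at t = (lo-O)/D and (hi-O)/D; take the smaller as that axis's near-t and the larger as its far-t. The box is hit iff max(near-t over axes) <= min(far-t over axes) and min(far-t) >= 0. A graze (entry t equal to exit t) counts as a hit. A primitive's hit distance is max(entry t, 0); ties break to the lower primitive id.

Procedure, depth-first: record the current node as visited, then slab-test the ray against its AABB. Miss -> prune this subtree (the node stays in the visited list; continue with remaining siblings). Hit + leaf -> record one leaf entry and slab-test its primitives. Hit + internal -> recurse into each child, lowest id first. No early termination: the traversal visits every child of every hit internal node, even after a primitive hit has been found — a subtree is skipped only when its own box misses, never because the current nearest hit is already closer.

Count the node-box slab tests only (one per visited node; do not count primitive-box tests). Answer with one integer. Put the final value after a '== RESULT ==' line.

Traverse from the root:
N0 x:[1,14] y:[14,50] z:[34/3,24] -> hit [14,14], descend [4, 9, 11, 12]
  N4 x:[1,3] y:[40,50] z:[15,24] -> miss, prune
  N9 x:[19/3,14] y:[14,34] z:[34/3,15] -> hit [14,14], descend [5, 10]
    N5 x:[19/3,25/3] y:[30,34] z:[34/3,13] -> miss, prune
    N10 x:[13,14] y:[14,16] z:[14,15] -> hit [14,14] leaf, test {P3@t=14}
  N11 x:[10/3,8] y:[23,40] z:[19,22] -> miss, prune
  N12 x:[22/3,29/3] y:[15,32] z:[20,23] -> miss, prune

Summary -> nodes [0, 4, 9, 5, 10, 11, 12]; box-tests=7; leaf-entries=1; first=P3

== RESULT ==
7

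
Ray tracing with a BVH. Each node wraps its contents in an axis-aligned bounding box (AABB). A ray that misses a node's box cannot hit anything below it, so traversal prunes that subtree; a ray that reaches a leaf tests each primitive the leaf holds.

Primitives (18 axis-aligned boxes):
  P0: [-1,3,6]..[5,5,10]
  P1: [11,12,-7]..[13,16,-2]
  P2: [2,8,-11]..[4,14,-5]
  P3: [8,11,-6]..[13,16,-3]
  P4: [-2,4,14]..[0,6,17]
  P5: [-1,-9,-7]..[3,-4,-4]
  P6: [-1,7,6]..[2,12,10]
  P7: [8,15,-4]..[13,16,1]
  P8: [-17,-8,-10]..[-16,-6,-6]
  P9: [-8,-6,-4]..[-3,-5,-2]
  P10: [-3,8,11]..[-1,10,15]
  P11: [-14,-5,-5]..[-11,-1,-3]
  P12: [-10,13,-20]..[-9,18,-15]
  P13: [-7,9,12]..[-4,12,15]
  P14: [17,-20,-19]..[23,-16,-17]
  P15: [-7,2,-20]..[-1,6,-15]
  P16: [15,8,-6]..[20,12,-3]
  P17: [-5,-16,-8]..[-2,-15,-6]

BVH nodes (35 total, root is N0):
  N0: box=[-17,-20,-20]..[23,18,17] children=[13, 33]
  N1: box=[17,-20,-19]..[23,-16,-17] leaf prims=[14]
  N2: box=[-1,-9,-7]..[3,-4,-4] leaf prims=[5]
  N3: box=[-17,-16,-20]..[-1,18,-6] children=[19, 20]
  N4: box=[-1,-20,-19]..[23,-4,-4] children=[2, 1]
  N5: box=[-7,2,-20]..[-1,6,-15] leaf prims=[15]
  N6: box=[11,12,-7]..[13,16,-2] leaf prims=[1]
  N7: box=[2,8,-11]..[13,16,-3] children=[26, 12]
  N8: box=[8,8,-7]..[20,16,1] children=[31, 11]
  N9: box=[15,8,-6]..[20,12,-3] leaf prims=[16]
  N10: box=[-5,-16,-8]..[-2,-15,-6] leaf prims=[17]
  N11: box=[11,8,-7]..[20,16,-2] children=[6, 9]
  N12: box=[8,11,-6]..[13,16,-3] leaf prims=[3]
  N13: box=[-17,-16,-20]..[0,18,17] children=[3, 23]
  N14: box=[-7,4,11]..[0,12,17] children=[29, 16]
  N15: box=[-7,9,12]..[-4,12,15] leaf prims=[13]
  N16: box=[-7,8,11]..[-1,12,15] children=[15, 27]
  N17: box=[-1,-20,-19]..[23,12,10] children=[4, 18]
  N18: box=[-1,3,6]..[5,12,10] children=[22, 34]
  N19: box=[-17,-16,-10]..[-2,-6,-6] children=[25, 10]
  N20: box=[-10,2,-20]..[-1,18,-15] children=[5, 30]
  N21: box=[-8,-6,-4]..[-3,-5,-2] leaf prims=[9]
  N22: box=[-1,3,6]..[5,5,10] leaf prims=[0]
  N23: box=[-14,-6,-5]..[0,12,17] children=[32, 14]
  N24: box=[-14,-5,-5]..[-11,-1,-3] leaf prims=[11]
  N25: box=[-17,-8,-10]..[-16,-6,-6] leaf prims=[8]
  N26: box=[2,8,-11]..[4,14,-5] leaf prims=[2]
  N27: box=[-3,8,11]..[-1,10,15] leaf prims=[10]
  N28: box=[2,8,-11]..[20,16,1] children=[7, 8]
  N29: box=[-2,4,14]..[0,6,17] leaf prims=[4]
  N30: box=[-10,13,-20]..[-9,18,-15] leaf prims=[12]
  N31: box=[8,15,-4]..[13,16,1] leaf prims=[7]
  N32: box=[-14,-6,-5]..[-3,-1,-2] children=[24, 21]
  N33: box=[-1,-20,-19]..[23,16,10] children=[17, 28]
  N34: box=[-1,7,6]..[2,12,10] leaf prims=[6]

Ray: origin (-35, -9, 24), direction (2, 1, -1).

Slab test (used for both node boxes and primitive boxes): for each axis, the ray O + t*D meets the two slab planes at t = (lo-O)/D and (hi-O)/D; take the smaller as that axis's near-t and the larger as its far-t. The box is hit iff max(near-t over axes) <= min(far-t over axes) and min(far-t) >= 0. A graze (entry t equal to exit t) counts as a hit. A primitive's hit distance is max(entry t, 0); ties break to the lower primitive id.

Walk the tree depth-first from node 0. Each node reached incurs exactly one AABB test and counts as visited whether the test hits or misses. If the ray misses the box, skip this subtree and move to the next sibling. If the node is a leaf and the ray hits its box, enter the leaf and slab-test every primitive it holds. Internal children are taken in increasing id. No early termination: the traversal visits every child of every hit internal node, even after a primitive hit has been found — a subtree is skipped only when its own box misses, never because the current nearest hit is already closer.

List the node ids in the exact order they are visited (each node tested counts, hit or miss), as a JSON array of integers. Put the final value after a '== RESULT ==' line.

Traverse from the root:
N0 x:[9,29] y:[-11,27] z:[7,44] -> hit [9,27], descend [13, 33]
  N13 x:[9,35/2] y:[-7,27] z:[7,44] -> hit [9,35/2], descend [3, 23]
    N3 x:[9,17] y:[-7,27] z:[30,44] -> miss, prune
    N23 x:[21/2,35/2] y:[3,21] z:[7,29] -> hit [21/2,35/2], descend [14, 32]
      N14 x:[14,35/2] y:[13,21] z:[7,13] -> miss, prune
      N32 x:[21/2,16] y:[3,8] z:[26,29] -> miss, prune
  N33 x:[17,29] y:[-11,25] z:[14,43] -> hit [17,25], descend [17, 28]
    N17 x:[17,29] y:[-11,21] z:[14,43] -> hit [17,21], descend [4, 18]
      N4 x:[17,29] y:[-11,5] z:[28,43] -> miss, prune
      N18 x:[17,20] y:[12,21] z:[14,18] -> hit [17,18], descend [22, 34]
        N22 x:[17,20] y:[12,14] z:[14,18] -> miss, prune
        N34 x:[17,37/2] y:[16,21] z:[14,18] -> hit [17,18] leaf, test {P6@t=17}
    N28 x:[37/2,55/2] y:[17,25] z:[23,35] -> hit [23,25], descend [7, 8]
      N7 x:[37/2,24] y:[17,25] z:[27,35] -> miss, prune
      N8 x:[43/2,55/2] y:[17,25] z:[23,31] -> hit [23,25], descend [11, 31]
        N11 x:[23,55/2] y:[17,25] z:[26,31] -> miss, prune
        N31 x:[43/2,24] y:[24,25] z:[23,28] -> hit [24,24] leaf, test {P7@t=24}

order=[0, 13, 3, 23, 14, 32, 33, 17, 4, 18, 22, 34, 28, 7, 8, 11, 31]  |boxes|=17  |leaves|=2  hit=P6

== RESULT ==
[0, 13, 3, 23, 14, 32, 33, 17, 4, 18, 22, 34, 28, 7, 8, 11, 31]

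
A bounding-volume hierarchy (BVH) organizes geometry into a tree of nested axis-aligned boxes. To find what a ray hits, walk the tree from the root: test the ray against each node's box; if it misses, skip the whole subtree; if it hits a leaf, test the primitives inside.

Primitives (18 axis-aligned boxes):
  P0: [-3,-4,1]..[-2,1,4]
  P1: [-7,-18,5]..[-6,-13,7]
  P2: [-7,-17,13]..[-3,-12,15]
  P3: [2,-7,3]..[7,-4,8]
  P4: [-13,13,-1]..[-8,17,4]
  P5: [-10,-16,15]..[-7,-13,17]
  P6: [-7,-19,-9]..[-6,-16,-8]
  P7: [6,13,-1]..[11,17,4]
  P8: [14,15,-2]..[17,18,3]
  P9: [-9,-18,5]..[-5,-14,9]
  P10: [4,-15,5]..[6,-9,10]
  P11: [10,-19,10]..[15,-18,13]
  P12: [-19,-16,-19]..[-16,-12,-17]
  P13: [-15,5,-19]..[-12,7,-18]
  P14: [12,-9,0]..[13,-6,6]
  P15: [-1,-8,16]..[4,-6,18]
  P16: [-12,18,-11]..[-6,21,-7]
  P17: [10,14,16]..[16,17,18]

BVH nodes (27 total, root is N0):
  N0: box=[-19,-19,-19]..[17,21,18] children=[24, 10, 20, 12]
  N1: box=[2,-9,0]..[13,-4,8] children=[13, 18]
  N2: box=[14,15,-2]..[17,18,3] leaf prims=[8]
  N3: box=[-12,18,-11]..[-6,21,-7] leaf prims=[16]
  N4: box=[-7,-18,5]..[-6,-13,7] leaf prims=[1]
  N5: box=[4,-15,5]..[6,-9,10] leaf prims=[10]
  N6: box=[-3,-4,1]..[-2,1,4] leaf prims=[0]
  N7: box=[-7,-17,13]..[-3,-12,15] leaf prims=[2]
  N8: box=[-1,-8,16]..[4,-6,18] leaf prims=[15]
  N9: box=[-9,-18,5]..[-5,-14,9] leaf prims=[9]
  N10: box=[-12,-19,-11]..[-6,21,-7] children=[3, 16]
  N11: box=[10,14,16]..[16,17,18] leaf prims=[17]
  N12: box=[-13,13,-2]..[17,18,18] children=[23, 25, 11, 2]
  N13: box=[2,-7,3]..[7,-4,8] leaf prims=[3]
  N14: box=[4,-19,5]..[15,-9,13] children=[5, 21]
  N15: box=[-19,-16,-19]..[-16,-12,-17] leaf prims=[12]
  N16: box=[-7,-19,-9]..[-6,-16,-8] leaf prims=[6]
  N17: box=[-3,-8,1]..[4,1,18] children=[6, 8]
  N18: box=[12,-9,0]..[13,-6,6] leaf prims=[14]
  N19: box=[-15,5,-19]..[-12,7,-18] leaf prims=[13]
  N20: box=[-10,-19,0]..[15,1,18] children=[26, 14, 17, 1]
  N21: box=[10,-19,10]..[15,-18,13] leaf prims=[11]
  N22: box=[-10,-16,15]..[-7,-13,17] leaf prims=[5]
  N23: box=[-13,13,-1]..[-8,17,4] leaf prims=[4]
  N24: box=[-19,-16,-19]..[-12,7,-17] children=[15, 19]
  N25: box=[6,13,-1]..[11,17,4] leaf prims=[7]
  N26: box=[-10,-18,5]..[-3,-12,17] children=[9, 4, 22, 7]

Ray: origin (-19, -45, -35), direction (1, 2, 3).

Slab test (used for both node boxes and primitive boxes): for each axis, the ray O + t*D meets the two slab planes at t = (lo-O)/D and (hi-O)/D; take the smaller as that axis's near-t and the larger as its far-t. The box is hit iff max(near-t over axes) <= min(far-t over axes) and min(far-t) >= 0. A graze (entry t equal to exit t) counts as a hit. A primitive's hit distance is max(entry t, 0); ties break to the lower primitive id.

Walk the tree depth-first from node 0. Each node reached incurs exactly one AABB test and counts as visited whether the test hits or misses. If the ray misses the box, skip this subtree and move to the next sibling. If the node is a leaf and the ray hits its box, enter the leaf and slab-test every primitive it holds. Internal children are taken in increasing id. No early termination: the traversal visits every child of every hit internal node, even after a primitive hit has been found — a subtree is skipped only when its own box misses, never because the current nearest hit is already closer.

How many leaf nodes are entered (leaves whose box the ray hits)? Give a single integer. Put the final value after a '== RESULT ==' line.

Walk:
N0 x:[0,36] y:[13,33] z:[16/3,53/3] -> hit [13,53/3], descend [10, 12, 20, 24]
  N10 x:[7,13] y:[13,33] z:[8,28/3] -> miss, prune
  N12 x:[6,36] y:[29,63/2] z:[11,53/3] -> miss, prune
  N20 x:[9,34] y:[13,23] z:[35/3,53/3] -> hit [13,53/3], descend [1, 14, 17, 26]
    N1 x:[21,32] y:[18,41/2] z:[35/3,43/3] -> miss, prune
    N14 x:[23,34] y:[13,18] z:[40/3,16] -> miss, prune
    N17 x:[16,23] y:[37/2,23] z:[12,53/3] -> miss, prune
    N26 x:[9,16] y:[27/2,33/2] z:[40/3,52/3] -> hit [27/2,16], descend [4, 7, 9, 22]
      N4 x:[12,13] y:[27/2,16] z:[40/3,14] -> miss, prune
      N7 x:[12,16] y:[14,33/2] z:[16,50/3] -> hit [16,16] leaf, test {P2@t=16}
      N9 x:[10,14] y:[27/2,31/2] z:[40/3,44/3] -> hit [27/2,14] leaf, test {P9@t=27/2}
      N22 x:[9,12] y:[29/2,16] z:[50/3,52/3] -> miss, prune
  N24 x:[0,7] y:[29/2,26] z:[16/3,6] -> miss, prune

order=[0, 10, 12, 20, 1, 14, 17, 26, 4, 7, 9, 22, 24]  |boxes|=13  |leaves|=2  hit=P9

== RESULT ==
2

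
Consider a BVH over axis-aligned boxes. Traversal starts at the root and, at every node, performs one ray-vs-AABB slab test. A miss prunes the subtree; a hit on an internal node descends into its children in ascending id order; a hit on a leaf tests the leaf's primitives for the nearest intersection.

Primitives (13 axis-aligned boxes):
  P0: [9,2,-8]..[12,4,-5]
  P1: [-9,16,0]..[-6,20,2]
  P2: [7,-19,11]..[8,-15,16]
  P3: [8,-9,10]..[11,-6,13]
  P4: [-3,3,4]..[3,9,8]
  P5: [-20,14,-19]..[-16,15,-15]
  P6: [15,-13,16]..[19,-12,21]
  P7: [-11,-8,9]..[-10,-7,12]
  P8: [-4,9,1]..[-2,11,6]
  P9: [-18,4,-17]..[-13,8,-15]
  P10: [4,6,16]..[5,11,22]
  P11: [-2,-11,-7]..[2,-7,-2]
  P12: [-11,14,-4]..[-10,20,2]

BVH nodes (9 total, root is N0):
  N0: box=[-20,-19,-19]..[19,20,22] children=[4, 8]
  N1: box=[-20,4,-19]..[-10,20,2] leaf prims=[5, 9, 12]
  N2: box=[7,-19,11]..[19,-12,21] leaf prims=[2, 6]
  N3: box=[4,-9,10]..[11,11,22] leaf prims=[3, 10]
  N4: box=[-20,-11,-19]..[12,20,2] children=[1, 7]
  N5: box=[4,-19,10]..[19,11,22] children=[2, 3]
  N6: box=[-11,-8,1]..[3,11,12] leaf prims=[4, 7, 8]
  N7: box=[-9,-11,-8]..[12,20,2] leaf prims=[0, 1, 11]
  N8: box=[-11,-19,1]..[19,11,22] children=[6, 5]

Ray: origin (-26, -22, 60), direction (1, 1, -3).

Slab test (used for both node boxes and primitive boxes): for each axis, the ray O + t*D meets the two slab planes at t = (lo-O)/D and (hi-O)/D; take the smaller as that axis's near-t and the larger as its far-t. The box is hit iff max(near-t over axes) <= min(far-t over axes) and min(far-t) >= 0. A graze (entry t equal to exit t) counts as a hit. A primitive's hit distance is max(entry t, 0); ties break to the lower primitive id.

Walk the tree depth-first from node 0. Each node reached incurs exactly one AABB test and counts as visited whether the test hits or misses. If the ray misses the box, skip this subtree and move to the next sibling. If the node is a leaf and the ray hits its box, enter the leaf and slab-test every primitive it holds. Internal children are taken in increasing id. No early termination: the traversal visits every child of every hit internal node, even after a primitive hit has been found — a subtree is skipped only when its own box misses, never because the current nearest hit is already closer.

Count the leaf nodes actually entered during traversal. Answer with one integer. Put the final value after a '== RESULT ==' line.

Traverse from the root:
N0 x:[6,45] y:[3,42] z:[38/3,79/3] -> hit [38/3,79/3], descend [4, 8]
  N4 x:[6,38] y:[11,42] z:[58/3,79/3] -> hit [58/3,79/3], descend [1, 7]
    N1 x:[6,16] y:[26,42] z:[58/3,79/3] -> miss, prune
    N7 x:[17,38] y:[11,42] z:[58/3,68/3] -> hit [58/3,68/3] leaf, test {P0(miss), P1(miss), P11(miss)}
  N8 x:[15,45] y:[3,33] z:[38/3,59/3] -> hit [15,59/3], descend [5, 6]
    N5 x:[30,45] y:[3,33] z:[38/3,50/3] -> miss, prune
    N6 x:[15,29] y:[14,33] z:[16,59/3] -> hit [16,59/3] leaf, test {P4(miss), P7(miss), P8(miss)}

Summary -> nodes [0, 4, 1, 7, 8, 5, 6]; box-tests=7; leaf-entries=2; first=miss

== RESULT ==
2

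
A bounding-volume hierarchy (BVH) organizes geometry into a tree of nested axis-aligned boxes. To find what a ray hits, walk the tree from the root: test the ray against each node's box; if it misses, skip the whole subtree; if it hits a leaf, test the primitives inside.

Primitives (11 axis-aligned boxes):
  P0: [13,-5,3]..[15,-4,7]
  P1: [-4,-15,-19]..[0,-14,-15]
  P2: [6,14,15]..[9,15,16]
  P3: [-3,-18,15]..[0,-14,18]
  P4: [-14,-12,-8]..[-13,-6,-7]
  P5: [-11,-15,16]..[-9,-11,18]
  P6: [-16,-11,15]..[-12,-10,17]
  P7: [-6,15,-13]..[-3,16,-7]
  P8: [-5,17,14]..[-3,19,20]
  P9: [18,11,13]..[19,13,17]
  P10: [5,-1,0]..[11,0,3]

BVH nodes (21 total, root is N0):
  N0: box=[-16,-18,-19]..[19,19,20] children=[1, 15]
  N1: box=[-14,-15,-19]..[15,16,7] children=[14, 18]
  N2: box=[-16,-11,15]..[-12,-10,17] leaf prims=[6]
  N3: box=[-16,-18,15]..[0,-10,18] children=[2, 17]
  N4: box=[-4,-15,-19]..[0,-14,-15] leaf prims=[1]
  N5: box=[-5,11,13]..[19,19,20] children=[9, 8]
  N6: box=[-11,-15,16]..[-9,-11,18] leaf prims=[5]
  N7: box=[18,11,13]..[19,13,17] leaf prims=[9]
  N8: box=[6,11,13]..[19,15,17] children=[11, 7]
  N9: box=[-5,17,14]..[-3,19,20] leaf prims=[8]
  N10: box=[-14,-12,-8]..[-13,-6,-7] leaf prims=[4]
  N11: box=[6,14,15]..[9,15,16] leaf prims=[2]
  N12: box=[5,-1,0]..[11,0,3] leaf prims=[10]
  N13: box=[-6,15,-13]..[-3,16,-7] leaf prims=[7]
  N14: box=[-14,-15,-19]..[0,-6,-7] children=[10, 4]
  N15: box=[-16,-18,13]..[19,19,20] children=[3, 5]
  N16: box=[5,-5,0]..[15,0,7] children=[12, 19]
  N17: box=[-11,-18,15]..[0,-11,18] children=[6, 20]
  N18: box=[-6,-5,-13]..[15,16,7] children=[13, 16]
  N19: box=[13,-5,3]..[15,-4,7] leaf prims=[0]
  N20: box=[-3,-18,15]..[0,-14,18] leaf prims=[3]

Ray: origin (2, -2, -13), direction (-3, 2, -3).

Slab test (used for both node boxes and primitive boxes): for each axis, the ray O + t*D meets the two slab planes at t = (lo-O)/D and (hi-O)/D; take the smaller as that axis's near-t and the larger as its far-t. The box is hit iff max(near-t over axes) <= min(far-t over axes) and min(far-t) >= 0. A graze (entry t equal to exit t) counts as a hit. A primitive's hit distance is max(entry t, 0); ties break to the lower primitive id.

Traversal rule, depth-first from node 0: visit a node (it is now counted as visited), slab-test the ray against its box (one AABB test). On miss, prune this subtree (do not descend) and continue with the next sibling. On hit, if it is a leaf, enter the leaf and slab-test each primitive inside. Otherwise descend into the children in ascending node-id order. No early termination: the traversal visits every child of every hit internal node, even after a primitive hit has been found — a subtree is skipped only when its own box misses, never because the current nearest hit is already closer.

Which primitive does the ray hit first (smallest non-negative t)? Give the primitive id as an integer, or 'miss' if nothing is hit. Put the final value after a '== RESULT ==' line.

Traverse from the root:
N0 x:[-17/3,6] y:[-8,21/2] z:[-11,2] -> hit [-17/3,2], descend [1, 15]
  N1 x:[-13/3,16/3] y:[-13/2,9] z:[-20/3,2] -> hit [-13/3,2], descend [14, 18]
    N14 x:[2/3,16/3] y:[-13/2,-2] z:[-2,2] -> miss, prune
    N18 x:[-13/3,8/3] y:[-3/2,9] z:[-20/3,0] -> hit [-3/2,0], descend [13, 16]
      N13 x:[5/3,8/3] y:[17/2,9] z:[-2,0] -> miss, prune
      N16 x:[-13/3,-1] y:[-3/2,1] z:[-20/3,-13/3] -> miss, prune
  N15 x:[-17/3,6] y:[-8,21/2] z:[-11,-26/3] -> miss, prune

Visited [0, 1, 14, 18, 13, 16, 15]. Tests: 7 box, 0 leaf. Nearest: miss.

== RESULT ==
miss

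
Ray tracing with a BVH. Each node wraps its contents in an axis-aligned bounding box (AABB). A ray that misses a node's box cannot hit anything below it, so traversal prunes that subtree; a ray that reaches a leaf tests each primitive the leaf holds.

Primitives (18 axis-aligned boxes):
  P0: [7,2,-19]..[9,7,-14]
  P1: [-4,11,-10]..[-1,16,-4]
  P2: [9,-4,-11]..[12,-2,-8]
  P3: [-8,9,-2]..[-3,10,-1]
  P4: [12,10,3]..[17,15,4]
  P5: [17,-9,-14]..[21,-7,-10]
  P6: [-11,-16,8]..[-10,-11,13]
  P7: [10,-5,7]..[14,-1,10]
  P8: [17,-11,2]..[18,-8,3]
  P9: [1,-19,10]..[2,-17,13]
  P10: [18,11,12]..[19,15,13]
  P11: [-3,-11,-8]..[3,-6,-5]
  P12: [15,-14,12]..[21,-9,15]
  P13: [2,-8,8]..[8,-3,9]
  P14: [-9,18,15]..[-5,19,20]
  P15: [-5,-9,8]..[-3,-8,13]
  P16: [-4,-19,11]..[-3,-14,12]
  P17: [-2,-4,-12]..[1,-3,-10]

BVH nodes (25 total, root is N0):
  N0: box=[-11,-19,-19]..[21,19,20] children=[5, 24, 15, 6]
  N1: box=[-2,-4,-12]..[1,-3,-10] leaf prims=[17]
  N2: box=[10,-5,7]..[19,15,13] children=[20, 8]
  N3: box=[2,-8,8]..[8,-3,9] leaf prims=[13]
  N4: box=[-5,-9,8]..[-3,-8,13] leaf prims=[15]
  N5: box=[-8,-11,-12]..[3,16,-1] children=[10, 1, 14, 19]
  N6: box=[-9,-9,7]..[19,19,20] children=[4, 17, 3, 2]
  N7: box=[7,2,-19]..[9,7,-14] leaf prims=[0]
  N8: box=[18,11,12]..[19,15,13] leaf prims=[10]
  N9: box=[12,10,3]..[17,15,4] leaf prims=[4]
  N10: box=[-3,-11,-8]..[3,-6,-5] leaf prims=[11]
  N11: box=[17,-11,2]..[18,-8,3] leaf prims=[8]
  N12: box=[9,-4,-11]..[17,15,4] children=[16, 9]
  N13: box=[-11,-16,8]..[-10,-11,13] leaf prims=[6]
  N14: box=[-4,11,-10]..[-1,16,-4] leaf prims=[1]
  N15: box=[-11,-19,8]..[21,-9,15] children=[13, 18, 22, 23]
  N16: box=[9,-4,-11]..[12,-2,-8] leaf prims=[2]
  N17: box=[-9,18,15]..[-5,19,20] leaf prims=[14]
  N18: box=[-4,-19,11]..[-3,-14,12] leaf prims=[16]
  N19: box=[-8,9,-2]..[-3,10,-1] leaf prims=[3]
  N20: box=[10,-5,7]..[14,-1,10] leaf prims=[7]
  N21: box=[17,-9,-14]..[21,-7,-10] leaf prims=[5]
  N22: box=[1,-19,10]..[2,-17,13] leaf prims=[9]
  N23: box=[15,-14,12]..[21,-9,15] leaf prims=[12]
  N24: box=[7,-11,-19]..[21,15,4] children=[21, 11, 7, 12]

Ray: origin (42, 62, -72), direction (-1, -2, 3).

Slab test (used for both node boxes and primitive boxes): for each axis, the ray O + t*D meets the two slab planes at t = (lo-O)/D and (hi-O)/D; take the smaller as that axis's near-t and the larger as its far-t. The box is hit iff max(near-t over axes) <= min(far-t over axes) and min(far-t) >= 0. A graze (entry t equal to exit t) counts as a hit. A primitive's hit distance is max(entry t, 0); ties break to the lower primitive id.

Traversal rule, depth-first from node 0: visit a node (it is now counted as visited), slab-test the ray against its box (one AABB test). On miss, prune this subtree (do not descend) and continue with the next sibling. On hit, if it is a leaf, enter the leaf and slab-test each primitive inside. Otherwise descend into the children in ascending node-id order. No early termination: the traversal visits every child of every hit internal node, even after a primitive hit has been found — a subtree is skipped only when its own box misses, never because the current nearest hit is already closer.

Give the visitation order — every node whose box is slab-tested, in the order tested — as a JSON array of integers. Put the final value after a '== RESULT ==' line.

Traverse from the root:
N0 x:[21,53] y:[43/2,81/2] z:[53/3,92/3] -> hit [43/2,92/3], descend [5, 6, 15, 24]
  N5 x:[39,50] y:[23,73/2] z:[20,71/3] -> miss, prune
  N6 x:[23,51] y:[43/2,71/2] z:[79/3,92/3] -> hit [79/3,92/3], descend [2, 3, 4, 17]
    N2 x:[23,32] y:[47/2,67/2] z:[79/3,85/3] -> hit [79/3,85/3], descend [8, 20]
      N8 x:[23,24] y:[47/2,51/2] z:[28,85/3] -> miss, prune
      N20 x:[28,32] y:[63/2,67/2] z:[79/3,82/3] -> miss, prune
    N3 x:[34,40] y:[65/2,35] z:[80/3,27] -> miss, prune
    N4 x:[45,47] y:[35,71/2] z:[80/3,85/3] -> miss, prune
    N17 x:[47,51] y:[43/2,22] z:[29,92/3] -> miss, prune
  N15 x:[21,53] y:[71/2,81/2] z:[80/3,29] -> miss, prune
  N24 x:[21,35] y:[47/2,73/2] z:[53/3,76/3] -> hit [47/2,76/3], descend [7, 11, 12, 21]
    N7 x:[33,35] y:[55/2,30] z:[53/3,58/3] -> miss, prune
    N11 x:[24,25] y:[35,73/2] z:[74/3,25] -> miss, prune
    N12 x:[25,33] y:[47/2,33] z:[61/3,76/3] -> hit [25,76/3], descend [9, 16]
      N9 x:[25,30] y:[47/2,26] z:[25,76/3] -> hit [25,76/3] leaf, test {P4@t=25}
      N16 x:[30,33] y:[32,33] z:[61/3,64/3] -> miss, prune
    N21 x:[21,25] y:[69/2,71/2] z:[58/3,62/3] -> miss, prune

Visited [0, 5, 6, 2, 8, 20, 3, 4, 17, 15, 24, 7, 11, 12, 9, 16, 21]. Tests: 17 box, 1 leaf. Nearest: P4.

== RESULT ==
[0, 5, 6, 2, 8, 20, 3, 4, 17, 15, 24, 7, 11, 12, 9, 16, 21]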